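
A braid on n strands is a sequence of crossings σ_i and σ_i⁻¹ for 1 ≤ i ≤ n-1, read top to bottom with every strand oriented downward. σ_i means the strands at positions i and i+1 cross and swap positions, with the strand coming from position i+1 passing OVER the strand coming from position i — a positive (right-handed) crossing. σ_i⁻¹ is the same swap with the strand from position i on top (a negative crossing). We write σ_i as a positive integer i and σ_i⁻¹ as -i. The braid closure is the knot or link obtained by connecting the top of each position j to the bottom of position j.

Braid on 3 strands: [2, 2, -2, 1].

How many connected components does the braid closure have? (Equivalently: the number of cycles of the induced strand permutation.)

1

Derivation:
Track the strand permutation on 3 strands, starting from identity.
  step 1: s2 swaps positions 2,3 -> [1 3 2]
  step 2: s2 swaps positions 2,3 -> [1 2 3]
  step 3: s2^-1 swaps positions 2,3 -> [1 3 2]
  step 4: s1 swaps positions 1,2 -> [3 1 2]
Final permutation (position -> original strand): [3 1 2]
Closure components = cycle count of this permutation = 1.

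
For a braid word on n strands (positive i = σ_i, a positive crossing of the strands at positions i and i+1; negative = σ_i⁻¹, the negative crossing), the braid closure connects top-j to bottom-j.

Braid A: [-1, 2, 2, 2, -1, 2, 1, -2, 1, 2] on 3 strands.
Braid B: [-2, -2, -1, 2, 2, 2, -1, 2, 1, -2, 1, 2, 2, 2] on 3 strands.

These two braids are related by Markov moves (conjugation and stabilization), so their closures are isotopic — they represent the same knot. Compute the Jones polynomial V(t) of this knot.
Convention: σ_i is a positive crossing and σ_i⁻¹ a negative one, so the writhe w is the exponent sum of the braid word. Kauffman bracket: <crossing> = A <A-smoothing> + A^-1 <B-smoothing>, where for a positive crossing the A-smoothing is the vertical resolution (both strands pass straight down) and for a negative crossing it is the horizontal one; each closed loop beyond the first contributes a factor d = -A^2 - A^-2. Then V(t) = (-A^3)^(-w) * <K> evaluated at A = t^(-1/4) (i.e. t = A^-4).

Markov-equivalent braids have isotopic closures, hence identical knot invariants. Strip the Markov moves from each word to reach a common short braid β, then compute V(t) once on β.
Braid A: s1^-1 s2 s2 s2 s1^-1 s2 s1 s2^-1 s1 s2 on 3 strands has no conjugating prefix/suffix or stabilization to strip; take β = s1^-1 s2 s2 s2 s1^-1 s2 s1 s2^-1 s1 s2.
Braid B: s2^-1 s2^-1 s1^-1 s2 s2 s2 s1^-1 s2 s1 s2^-1 s1 s2 s2 s2 on 3 strands reduces by inverse Markov moves (closure unchanged at each step):
  Deconjugate: the word is γ·β·γ⁻¹ with γ = s2^-1 s2^-1 (prefix) and γ⁻¹ = s2 s2 (suffix); strip both.
Reduced to β = s1^-1 s2 s2 s2 s1^-1 s2 s1 s2^-1 s1 s2 on 3 strands, 10 crossings.
Both give the same β = s1^-1 s2 s2 s2 s1^-1 s2 s1 s2^-1 s1 s2 on 3 strands, so one state sum suffices:
Braid: s1^-1 s2 s2 s2 s1^-1 s2 s1 s2^-1 s1 s2 on 3 strands, 10 crossings.
Writhe w = (#positive) - (#negative) = 7 - 3 = 4.
Enumerate smoothing states for the bracket polynomial. There are 2^10 = 1024 states.
Smooth each crossing (0=||, 1=⌣⌢); contribution A^(Σ sign_k(1-2s_k)) * d^(L-1).
Tabulate the states by total A-exponent and number of loops L (A-exp: L × count):
  A^10: L=2 ×1
  A^8: L=1 ×5, L=3 ×5
  A^6: L=2 ×39, L=4 ×6
  A^4: L=1 ×34, L=3 ×85, L=5 ×1
  A^2: L=2 ×138, L=4 ×72
  A^0: L=1 ×48, L=3 ×167, L=5 ×37
  A^-2: L=2 ×91, L=4 ×109, L=6 ×10
  A^-4: L=3 ×82, L=5 ×37, L=7 ×1
  A^-6: L=4 ×40, L=6 ×5
  A^-8: L=5 ×10
  A^-10: L=6 ×1
Each group contributes A^e * Σ count * d^(L-1):
Powers of d = -A^2 - A^-2: d^2 = A^4 + 2 + A^-4; d^3 = -A^6 - 3*A^2 - 3*A^-2 - A^-6; d^4 = A^8 + 4*A^4 + 6 + 4*A^-4 + A^-8; d^5 = -A^10 - 5*A^6 - 10*A^2 - 10*A^-2 - 5*A^-6 - A^-10; d^6 = A^12 + 6*A^8 + 15*A^4 + 20 + 15*A^-4 + 6*A^-8 + A^-12.
  A^10 * (d) = -A^12 - A^8
  A^8 * (5 + 5*d^2) = 5*A^12 + 15*A^8 + 5*A^4
  A^6 * (39*d + 6*d^3) = -6*A^12 - 57*A^8 - 57*A^4 - 6
  A^4 * (34 + 85*d^2 + d^4) = A^12 + 89*A^8 + 210*A^4 + 89 + A^-4
  A^2 * (138*d + 72*d^3) = -72*A^8 - 354*A^4 - 354 - 72*A^-4
  A^0 * (48 + 167*d^2 + 37*d^4) = 37*A^8 + 315*A^4 + 604 + 315*A^-4 + 37*A^-8
  A^-2 * (91*d + 109*d^3 + 10*d^5) = -10*A^8 - 159*A^4 - 518 - 518*A^-4 - 159*A^-8 - 10*A^-12
  A^-4 * (82*d^2 + 37*d^4 + d^6) = A^8 + 43*A^4 + 245 + 406*A^-4 + 245*A^-8 + 43*A^-12 + A^-16
  A^-6 * (40*d^3 + 5*d^5) = -5*A^4 - 65 - 170*A^-4 - 170*A^-8 - 65*A^-12 - 5*A^-16
  A^-8 * (10*d^4) = 10 + 40*A^-4 + 60*A^-8 + 40*A^-12 + 10*A^-16
  A^-10 * (d^5) = -1 - 5*A^-4 - 10*A^-8 - 10*A^-12 - 5*A^-16 - A^-20
Summing the groups: <K> = -A^12 + 2*A^8 - 2*A^4 + 4 - 3*A^-4 + 3*A^-8 - 2*A^-12 + A^-16 - A^-20
Normalise by the writhe: (-A^3)^(-w) = (-A^3)^(-4) = A^-12, so f(A) = A^-12 * <K> = -1 + 2*A^-4 - 2*A^-8 + 4*A^-12 - 3*A^-16 + 3*A^-20 - 2*A^-24 + A^-28 - A^-32.
Substitute A = t^(-1/4), i.e. A^e → t^(-e/4): V(t) = -t^8 + t^7 - 2*t^6 + 3*t^5 - 3*t^4 + 4*t^3 - 2*t^2 + 2*t - 1

Answer: -t^8 + t^7 - 2*t^6 + 3*t^5 - 3*t^4 + 4*t^3 - 2*t^2 + 2*t - 1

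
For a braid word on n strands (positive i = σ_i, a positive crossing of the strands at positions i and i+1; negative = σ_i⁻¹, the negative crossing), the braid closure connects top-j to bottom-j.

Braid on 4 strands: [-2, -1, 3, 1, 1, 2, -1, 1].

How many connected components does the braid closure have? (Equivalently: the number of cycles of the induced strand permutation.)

Track the strand permutation on 4 strands, starting from identity.
  step 1: s2^-1 swaps positions 2,3 -> [1 3 2 4]
  step 2: s1^-1 swaps positions 1,2 -> [3 1 2 4]
  step 3: s3 swaps positions 3,4 -> [3 1 4 2]
  step 4: s1 swaps positions 1,2 -> [1 3 4 2]
  step 5: s1 swaps positions 1,2 -> [3 1 4 2]
  step 6: s2 swaps positions 2,3 -> [3 4 1 2]
  step 7: s1^-1 swaps positions 1,2 -> [4 3 1 2]
  step 8: s1 swaps positions 1,2 -> [3 4 1 2]
Final permutation (position -> original strand): [3 4 1 2]
Closure components = cycle count of this permutation = 2.

Answer: 2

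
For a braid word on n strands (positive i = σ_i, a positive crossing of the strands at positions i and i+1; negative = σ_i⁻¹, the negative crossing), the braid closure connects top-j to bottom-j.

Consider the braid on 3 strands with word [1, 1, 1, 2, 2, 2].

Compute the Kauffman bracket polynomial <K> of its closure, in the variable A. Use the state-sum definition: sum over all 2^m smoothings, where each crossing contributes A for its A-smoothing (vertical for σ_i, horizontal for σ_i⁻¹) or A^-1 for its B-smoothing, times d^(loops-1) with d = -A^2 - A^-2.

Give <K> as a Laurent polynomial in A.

Braid: s1 s1 s1 s2 s2 s2 on 3 strands, 6 crossings.
Writhe w = (#positive) - (#negative) = 6 - 0 = 6.
State-sum expansion of <K>. There are 2^6 = 64 states.
Smooth each crossing (0=||, 1=⌣⌢); contribution A^(Σ sign_k(1-2s_k)) * d^(L-1).
Tabulate the states by total A-exponent and number of loops L (A-exp: L × count):
  A^6: L=3 ×1
  A^4: L=2 ×6
  A^2: L=1 ×9, L=3 ×6
  A^0: L=2 ×18, L=4 ×2
  A^-2: L=3 ×15
  A^-4: L=4 ×6
  A^-6: L=5 ×1
Each group contributes A^e * Σ count * d^(L-1):
Powers of d = -A^2 - A^-2: d^2 = A^4 + 2 + A^-4; d^3 = -A^6 - 3*A^2 - 3*A^-2 - A^-6; d^4 = A^8 + 4*A^4 + 6 + 4*A^-4 + A^-8.
  A^6 * (d^2) = A^10 + 2*A^6 + A^2
  A^4 * (6*d) = -6*A^6 - 6*A^2
  A^2 * (9 + 6*d^2) = 6*A^6 + 21*A^2 + 6*A^-2
  A^0 * (18*d + 2*d^3) = -2*A^6 - 24*A^2 - 24*A^-2 - 2*A^-6
  A^-2 * (15*d^2) = 15*A^2 + 30*A^-2 + 15*A^-6
  A^-4 * (6*d^3) = -6*A^2 - 18*A^-2 - 18*A^-6 - 6*A^-10
  A^-6 * (d^4) = A^2 + 4*A^-2 + 6*A^-6 + 4*A^-10 + A^-14
Summing the groups: <K> = A^10 + 2*A^2 - 2*A^-2 + A^-6 - 2*A^-10 + A^-14

Answer: A^10 + 2*A^2 - 2*A^-2 + A^-6 - 2*A^-10 + A^-14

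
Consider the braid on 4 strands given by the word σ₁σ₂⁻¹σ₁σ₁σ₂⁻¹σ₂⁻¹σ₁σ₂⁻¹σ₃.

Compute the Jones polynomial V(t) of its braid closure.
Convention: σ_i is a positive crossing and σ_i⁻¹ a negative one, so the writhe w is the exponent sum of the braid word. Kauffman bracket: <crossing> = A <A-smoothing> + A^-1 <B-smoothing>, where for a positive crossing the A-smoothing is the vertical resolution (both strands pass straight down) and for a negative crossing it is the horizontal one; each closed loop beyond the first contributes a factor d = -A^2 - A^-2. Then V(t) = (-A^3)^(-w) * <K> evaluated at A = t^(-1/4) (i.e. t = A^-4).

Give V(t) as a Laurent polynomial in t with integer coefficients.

t^4 - 3*t^3 + 5*t^2 - 6*t + 7 - 6*t^-1 + 5*t^-2 - 3*t^-3 + t^-4

Derivation:
The presented braid s1 s2^-1 s1 s1 s2^-1 s2^-1 s1 s2^-1 s3 on 4 strands reduces by inverse Markov moves (closure unchanged at each step):
  Destabilize: the word has the form β·s3 where s3 occurs only as the final letter (β ∈ B_3); drop it and the last strand → 3 strands.
Reduced to β = s1 s2^-1 s1 s1 s2^-1 s2^-1 s1 s2^-1 on 3 strands, 8 crossings.
Compute on β:
Braid: s1 s2^-1 s1 s1 s2^-1 s2^-1 s1 s2^-1 on 3 strands, 8 crossings.
Writhe w = (#positive) - (#negative) = 4 - 4 = 0.
Computing the Kauffman bracket via state sum. There are 2^8 = 256 states.
Smooth each crossing (0=||, 1=⌣⌢); contribution A^(Σ sign_k(1-2s_k)) * d^(L-1).
Tabulate the states by total A-exponent and number of loops L (A-exp: L × count):
  A^8: L=5 ×1
  A^6: L=4 ×8
  A^4: L=3 ×27, L=5 ×1
  A^2: L=2 ×47, L=4 ×9
  A^0: L=1 ×37, L=3 ×32, L=5 ×1
  A^-2: L=2 ×47, L=4 ×9
  A^-4: L=3 ×27, L=5 ×1
  A^-6: L=4 ×8
  A^-8: L=5 ×1
Each group contributes A^e * Σ count * d^(L-1):
Powers of d = -A^2 - A^-2: d^2 = A^4 + 2 + A^-4; d^3 = -A^6 - 3*A^2 - 3*A^-2 - A^-6; d^4 = A^8 + 4*A^4 + 6 + 4*A^-4 + A^-8.
  A^8 * (d^4) = A^16 + 4*A^12 + 6*A^8 + 4*A^4 + 1
  A^6 * (8*d^3) = -8*A^12 - 24*A^8 - 24*A^4 - 8
  A^4 * (27*d^2 + d^4) = A^12 + 31*A^8 + 60*A^4 + 31 + A^-4
  A^2 * (47*d + 9*d^3) = -9*A^8 - 74*A^4 - 74 - 9*A^-4
  A^0 * (37 + 32*d^2 + d^4) = A^8 + 36*A^4 + 107 + 36*A^-4 + A^-8
  A^-2 * (47*d + 9*d^3) = -9*A^4 - 74 - 74*A^-4 - 9*A^-8
  A^-4 * (27*d^2 + d^4) = A^4 + 31 + 60*A^-4 + 31*A^-8 + A^-12
  A^-6 * (8*d^3) = -8 - 24*A^-4 - 24*A^-8 - 8*A^-12
  A^-8 * (d^4) = 1 + 4*A^-4 + 6*A^-8 + 4*A^-12 + A^-16
Summing the groups: <K> = A^16 - 3*A^12 + 5*A^8 - 6*A^4 + 7 - 6*A^-4 + 5*A^-8 - 3*A^-12 + A^-16
Normalise by the writhe: (-A^3)^(-w) = (-A^3)^(0) = 1, so f(A) = 1 * <K> = A^16 - 3*A^12 + 5*A^8 - 6*A^4 + 7 - 6*A^-4 + 5*A^-8 - 3*A^-12 + A^-16.
Substitute A = t^(-1/4), i.e. A^e → t^(-e/4): V(t) = t^4 - 3*t^3 + 5*t^2 - 6*t + 7 - 6*t^-1 + 5*t^-2 - 3*t^-3 + t^-4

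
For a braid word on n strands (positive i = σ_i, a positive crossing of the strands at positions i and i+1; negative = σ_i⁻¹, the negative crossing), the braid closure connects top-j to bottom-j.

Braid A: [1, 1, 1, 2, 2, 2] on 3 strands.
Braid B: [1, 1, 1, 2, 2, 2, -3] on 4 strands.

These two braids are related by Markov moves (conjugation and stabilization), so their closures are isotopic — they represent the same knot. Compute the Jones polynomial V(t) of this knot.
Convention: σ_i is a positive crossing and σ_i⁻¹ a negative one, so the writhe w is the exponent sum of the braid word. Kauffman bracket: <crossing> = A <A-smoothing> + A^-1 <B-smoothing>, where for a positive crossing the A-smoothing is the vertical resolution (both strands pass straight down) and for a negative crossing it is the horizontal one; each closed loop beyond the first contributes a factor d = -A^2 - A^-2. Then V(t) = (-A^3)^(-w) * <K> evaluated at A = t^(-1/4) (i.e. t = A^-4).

t^8 - 2*t^7 + t^6 - 2*t^5 + 2*t^4 + t^2

Derivation:
Markov-equivalent braids have isotopic closures, hence identical knot invariants. Strip the Markov moves from each word to reach a common short braid β, then compute V(t) once on β.
Braid A: s1 s1 s1 s2 s2 s2 on 3 strands has no conjugating prefix/suffix or stabilization to strip; take β = s1 s1 s1 s2 s2 s2.
Braid B: s1 s1 s1 s2 s2 s2 s3^-1 on 4 strands reduces by inverse Markov moves (closure unchanged at each step):
  Destabilize: the word has the form β·s3^-1 where s3^-1 occurs only as the final letter (β ∈ B_3); drop it and the last strand → 3 strands.
Reduced to β = s1 s1 s1 s2 s2 s2 on 3 strands, 6 crossings.
Both give the same β = s1 s1 s1 s2 s2 s2 on 3 strands, so one state sum suffices:
Braid: s1 s1 s1 s2 s2 s2 on 3 strands, 6 crossings.
Writhe w = (#positive) - (#negative) = 6 - 0 = 6.
Computing the Kauffman bracket via state sum. There are 2^6 = 64 states.
Each crossing splits two ways (0=vertical, 1=horizontal). The state's weight is A^(#A-smoothings - #B-smoothings) * d^(loops - 1).
Tabulate the states by total A-exponent and number of loops L (A-exp: L × count):
  A^6: L=3 ×1
  A^4: L=2 ×6
  A^2: L=1 ×9, L=3 ×6
  A^0: L=2 ×18, L=4 ×2
  A^-2: L=3 ×15
  A^-4: L=4 ×6
  A^-6: L=5 ×1
Each group contributes A^e * Σ count * d^(L-1):
Powers of d = -A^2 - A^-2: d^2 = A^4 + 2 + A^-4; d^3 = -A^6 - 3*A^2 - 3*A^-2 - A^-6; d^4 = A^8 + 4*A^4 + 6 + 4*A^-4 + A^-8.
  A^6 * (d^2) = A^10 + 2*A^6 + A^2
  A^4 * (6*d) = -6*A^6 - 6*A^2
  A^2 * (9 + 6*d^2) = 6*A^6 + 21*A^2 + 6*A^-2
  A^0 * (18*d + 2*d^3) = -2*A^6 - 24*A^2 - 24*A^-2 - 2*A^-6
  A^-2 * (15*d^2) = 15*A^2 + 30*A^-2 + 15*A^-6
  A^-4 * (6*d^3) = -6*A^2 - 18*A^-2 - 18*A^-6 - 6*A^-10
  A^-6 * (d^4) = A^2 + 4*A^-2 + 6*A^-6 + 4*A^-10 + A^-14
Summing the groups: <K> = A^10 + 2*A^2 - 2*A^-2 + A^-6 - 2*A^-10 + A^-14
Normalise by the writhe: (-A^3)^(-w) = (-A^3)^(-6) = A^-18, so f(A) = A^-18 * <K> = A^-8 + 2*A^-16 - 2*A^-20 + A^-24 - 2*A^-28 + A^-32.
Substitute A = t^(-1/4), i.e. A^e → t^(-e/4): V(t) = t^8 - 2*t^7 + t^6 - 2*t^5 + 2*t^4 + t^2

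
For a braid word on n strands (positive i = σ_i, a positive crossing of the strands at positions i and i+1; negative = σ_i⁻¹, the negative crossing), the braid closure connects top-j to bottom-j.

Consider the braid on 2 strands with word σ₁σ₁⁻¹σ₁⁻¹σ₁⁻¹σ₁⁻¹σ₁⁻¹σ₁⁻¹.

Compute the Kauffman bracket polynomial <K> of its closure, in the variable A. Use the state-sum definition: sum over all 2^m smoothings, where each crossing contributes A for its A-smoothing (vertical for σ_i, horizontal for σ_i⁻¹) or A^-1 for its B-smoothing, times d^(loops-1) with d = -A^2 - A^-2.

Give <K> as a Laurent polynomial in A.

A^13 - A^9 + A^5 - A - A^-7

Derivation:
First cancel adjacent σ_i σ_i⁻¹ pairs (Reidemeister II — same braid, same closure): s1 s1^-1 s1^-1 s1^-1 s1^-1 s1^-1 s1^-1 → s1^-1 s1^-1 s1^-1 s1^-1 s1^-1.
Braid: s1^-1 s1^-1 s1^-1 s1^-1 s1^-1 on 2 strands, 5 crossings.
Writhe w = (#positive) - (#negative) = 0 - 5 = -5.
State-sum expansion of <K>. There are 2^5 = 32 states.
Smooth each crossing (0=||, 1=⌣⌢); contribution A^(Σ sign_k(1-2s_k)) * d^(L-1).
  state 00000: A-exp=-5, loops=2, term = A^-5 * d^1
  state 00001: A-exp=-3, loops=1, term = A^-3 * d^0
  state 00010: A-exp=-3, loops=1, term = A^-3 * d^0
  state 00011: A-exp=-1, loops=2, term = A^-1 * d^1
  state 00100: A-exp=-3, loops=1, term = A^-3 * d^0
  state 00101: A-exp=-1, loops=2, term = A^-1 * d^1
  state 00110: A-exp=-1, loops=2, term = A^-1 * d^1
  state 00111: A-exp=+1, loops=3, term = A^1 * d^2
  state 01000: A-exp=-3, loops=1, term = A^-3 * d^0
  state 01001: A-exp=-1, loops=2, term = A^-1 * d^1
  state 01010: A-exp=-1, loops=2, term = A^-1 * d^1
  state 01011: A-exp=+1, loops=3, term = A^1 * d^2
  state 01100: A-exp=-1, loops=2, term = A^-1 * d^1
  state 01101: A-exp=+1, loops=3, term = A^1 * d^2
  state 01110: A-exp=+1, loops=3, term = A^1 * d^2
  state 01111: A-exp=+3, loops=4, term = A^3 * d^3
  state 10000: A-exp=-3, loops=1, term = A^-3 * d^0
  state 10001: A-exp=-1, loops=2, term = A^-1 * d^1
  state 10010: A-exp=-1, loops=2, term = A^-1 * d^1
  state 10011: A-exp=+1, loops=3, term = A^1 * d^2
  state 10100: A-exp=-1, loops=2, term = A^-1 * d^1
  state 10101: A-exp=+1, loops=3, term = A^1 * d^2
  state 10110: A-exp=+1, loops=3, term = A^1 * d^2
  state 10111: A-exp=+3, loops=4, term = A^3 * d^3
  state 11000: A-exp=-1, loops=2, term = A^-1 * d^1
  state 11001: A-exp=+1, loops=3, term = A^1 * d^2
  state 11010: A-exp=+1, loops=3, term = A^1 * d^2
  state 11011: A-exp=+3, loops=4, term = A^3 * d^3
  state 11100: A-exp=+1, loops=3, term = A^1 * d^2
  state 11101: A-exp=+3, loops=4, term = A^3 * d^3
  state 11110: A-exp=+3, loops=4, term = A^3 * d^3
  state 11111: A-exp=+5, loops=5, term = A^5 * d^4
Collect the terms by A-exponent (count of states per loop number):
Powers of d = -A^2 - A^-2: d^2 = A^4 + 2 + A^-4; d^3 = -A^6 - 3*A^2 - 3*A^-2 - A^-6; d^4 = A^8 + 4*A^4 + 6 + 4*A^-4 + A^-8.
  A^5 * (d^4) = A^13 + 4*A^9 + 6*A^5 + 4*A + A^-3
  A^3 * (5*d^3) = -5*A^9 - 15*A^5 - 15*A - 5*A^-3
  A^1 * (10*d^2) = 10*A^5 + 20*A + 10*A^-3
  A^-1 * (10*d) = -10*A - 10*A^-3
  A^-3 * (5) = 5*A^-3
  A^-5 * (d) = -A^-3 - A^-7
Summing the groups: <K> = A^13 - A^9 + A^5 - A - A^-7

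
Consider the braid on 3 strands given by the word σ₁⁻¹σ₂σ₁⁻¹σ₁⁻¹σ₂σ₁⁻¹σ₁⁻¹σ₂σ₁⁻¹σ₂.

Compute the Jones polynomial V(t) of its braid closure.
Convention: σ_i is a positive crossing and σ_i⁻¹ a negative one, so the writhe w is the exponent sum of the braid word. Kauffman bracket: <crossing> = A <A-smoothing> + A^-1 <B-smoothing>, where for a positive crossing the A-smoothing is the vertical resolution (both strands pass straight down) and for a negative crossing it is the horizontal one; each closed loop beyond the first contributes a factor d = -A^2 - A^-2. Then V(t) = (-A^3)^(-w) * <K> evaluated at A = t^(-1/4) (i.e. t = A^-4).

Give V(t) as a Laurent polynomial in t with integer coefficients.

Braid: s1^-1 s2 s1^-1 s1^-1 s2 s1^-1 s1^-1 s2 s1^-1 s2 on 3 strands, 10 crossings.
Writhe w = (#positive) - (#negative) = 4 - 6 = -2.
Computing the Kauffman bracket via state sum. There are 2^10 = 1024 states.
Smooth each crossing (0=||, 1=⌣⌢); contribution A^(Σ sign_k(1-2s_k)) * d^(L-1).
Tabulate the states by total A-exponent and number of loops L (A-exp: L × count):
  A^10: L=7 ×1
  A^8: L=6 ×10
  A^6: L=5 ×45
  A^4: L=4 ×118, L=6 ×2
  A^2: L=3 ×193, L=5 ×17
  A^0: L=2 ×192, L=4 ×59, L=6 ×1
  A^-2: L=1 ×95, L=3 ×108, L=5 ×7
  A^-4: L=2 ×95, L=4 ×25
  A^-6: L=3 ×43, L=5 ×2
  A^-8: L=4 ×10
  A^-10: L=5 ×1
Each group contributes A^e * Σ count * d^(L-1):
Powers of d = -A^2 - A^-2: d^2 = A^4 + 2 + A^-4; d^3 = -A^6 - 3*A^2 - 3*A^-2 - A^-6; d^4 = A^8 + 4*A^4 + 6 + 4*A^-4 + A^-8; d^5 = -A^10 - 5*A^6 - 10*A^2 - 10*A^-2 - 5*A^-6 - A^-10; d^6 = A^12 + 6*A^8 + 15*A^4 + 20 + 15*A^-4 + 6*A^-8 + A^-12.
  A^10 * (d^6) = A^22 + 6*A^18 + 15*A^14 + 20*A^10 + 15*A^6 + 6*A^2 + A^-2
  A^8 * (10*d^5) = -10*A^18 - 50*A^14 - 100*A^10 - 100*A^6 - 50*A^2 - 10*A^-2
  A^6 * (45*d^4) = 45*A^14 + 180*A^10 + 270*A^6 + 180*A^2 + 45*A^-2
  A^4 * (118*d^3 + 2*d^5) = -2*A^14 - 128*A^10 - 374*A^6 - 374*A^2 - 128*A^-2 - 2*A^-6
  A^2 * (193*d^2 + 17*d^4) = 17*A^10 + 261*A^6 + 488*A^2 + 261*A^-2 + 17*A^-6
  A^0 * (192*d + 59*d^3 + d^5) = -A^10 - 64*A^6 - 379*A^2 - 379*A^-2 - 64*A^-6 - A^-10
  A^-2 * (95 + 108*d^2 + 7*d^4) = 7*A^6 + 136*A^2 + 353*A^-2 + 136*A^-6 + 7*A^-10
  A^-4 * (95*d + 25*d^3) = -25*A^2 - 170*A^-2 - 170*A^-6 - 25*A^-10
  A^-6 * (43*d^2 + 2*d^4) = 2*A^2 + 51*A^-2 + 98*A^-6 + 51*A^-10 + 2*A^-14
  A^-8 * (10*d^3) = -10*A^-2 - 30*A^-6 - 30*A^-10 - 10*A^-14
  A^-10 * (d^4) = A^-2 + 4*A^-6 + 6*A^-10 + 4*A^-14 + A^-18
Summing the groups: <K> = A^22 - 4*A^18 + 8*A^14 - 12*A^10 + 15*A^6 - 16*A^2 + 15*A^-2 - 11*A^-6 + 8*A^-10 - 4*A^-14 + A^-18
Normalise by the writhe: (-A^3)^(-w) = (-A^3)^(2) = A^6, so f(A) = A^6 * <K> = A^28 - 4*A^24 + 8*A^20 - 12*A^16 + 15*A^12 - 16*A^8 + 15*A^4 - 11 + 8*A^-4 - 4*A^-8 + A^-12.
Substitute A = t^(-1/4), i.e. A^e → t^(-e/4): V(t) = t^3 - 4*t^2 + 8*t - 11 + 15*t^-1 - 16*t^-2 + 15*t^-3 - 12*t^-4 + 8*t^-5 - 4*t^-6 + t^-7

Answer: t^3 - 4*t^2 + 8*t - 11 + 15*t^-1 - 16*t^-2 + 15*t^-3 - 12*t^-4 + 8*t^-5 - 4*t^-6 + t^-7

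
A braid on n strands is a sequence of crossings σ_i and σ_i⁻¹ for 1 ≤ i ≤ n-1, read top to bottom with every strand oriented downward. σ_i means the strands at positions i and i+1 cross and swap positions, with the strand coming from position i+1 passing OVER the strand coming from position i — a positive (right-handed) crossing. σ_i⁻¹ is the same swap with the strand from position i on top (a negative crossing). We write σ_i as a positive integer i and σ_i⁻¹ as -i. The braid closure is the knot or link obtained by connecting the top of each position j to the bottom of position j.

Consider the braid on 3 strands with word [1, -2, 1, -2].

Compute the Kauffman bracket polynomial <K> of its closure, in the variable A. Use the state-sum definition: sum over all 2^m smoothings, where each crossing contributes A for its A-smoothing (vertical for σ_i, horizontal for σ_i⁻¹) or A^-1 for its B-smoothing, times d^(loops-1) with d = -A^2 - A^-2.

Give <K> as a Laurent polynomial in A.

A^8 - A^4 + 1 - A^-4 + A^-8

Derivation:
Braid: s1 s2^-1 s1 s2^-1 on 3 strands, 4 crossings.
Writhe w = (#positive) - (#negative) = 2 - 2 = 0.
State-sum expansion of <K>. There are 2^4 = 16 states.
Each crossing splits two ways (0=vertical, 1=horizontal). The state's weight is A^(#A-smoothings - #B-smoothings) * d^(loops - 1).
  state 0000: A-exp=+0, loops=3, term = A^0 * d^2
  state 0001: A-exp=+2, loops=2, term = A^2 * d^1
  state 0010: A-exp=-2, loops=2, term = A^-2 * d^1
  state 0011: A-exp=+0, loops=1, term = A^0 * d^0
  state 0100: A-exp=+2, loops=2, term = A^2 * d^1
  state 0101: A-exp=+4, loops=3, term = A^4 * d^2
  state 0110: A-exp=+0, loops=1, term = A^0 * d^0
  state 0111: A-exp=+2, loops=2, term = A^2 * d^1
  state 1000: A-exp=-2, loops=2, term = A^-2 * d^1
  state 1001: A-exp=+0, loops=1, term = A^0 * d^0
  state 1010: A-exp=-4, loops=3, term = A^-4 * d^2
  state 1011: A-exp=-2, loops=2, term = A^-2 * d^1
  state 1100: A-exp=+0, loops=1, term = A^0 * d^0
  state 1101: A-exp=+2, loops=2, term = A^2 * d^1
  state 1110: A-exp=-2, loops=2, term = A^-2 * d^1
  state 1111: A-exp=+0, loops=1, term = A^0 * d^0
Collect the terms by A-exponent (count of states per loop number):
Powers of d = -A^2 - A^-2: d^2 = A^4 + 2 + A^-4.
  A^4 * (d^2) = A^8 + 2*A^4 + 1
  A^2 * (4*d) = -4*A^4 - 4
  A^0 * (5 + d^2) = A^4 + 7 + A^-4
  A^-2 * (4*d) = -4 - 4*A^-4
  A^-4 * (d^2) = 1 + 2*A^-4 + A^-8
Summing the groups: <K> = A^8 - A^4 + 1 - A^-4 + A^-8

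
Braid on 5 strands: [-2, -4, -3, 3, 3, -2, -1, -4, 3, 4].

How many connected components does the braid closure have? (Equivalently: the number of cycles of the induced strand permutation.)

Track the strand permutation on 5 strands, starting from identity.
  step 1: s2^-1 swaps positions 2,3 -> [1 3 2 4 5]
  step 2: s4^-1 swaps positions 4,5 -> [1 3 2 5 4]
  step 3: s3^-1 swaps positions 3,4 -> [1 3 5 2 4]
  step 4: s3 swaps positions 3,4 -> [1 3 2 5 4]
  step 5: s3 swaps positions 3,4 -> [1 3 5 2 4]
  step 6: s2^-1 swaps positions 2,3 -> [1 5 3 2 4]
  step 7: s1^-1 swaps positions 1,2 -> [5 1 3 2 4]
  step 8: s4^-1 swaps positions 4,5 -> [5 1 3 4 2]
  step 9: s3 swaps positions 3,4 -> [5 1 4 3 2]
  step 10: s4 swaps positions 4,5 -> [5 1 4 2 3]
Final permutation (position -> original strand): [5 1 4 2 3]
Closure components = cycle count of this permutation = 1.

Answer: 1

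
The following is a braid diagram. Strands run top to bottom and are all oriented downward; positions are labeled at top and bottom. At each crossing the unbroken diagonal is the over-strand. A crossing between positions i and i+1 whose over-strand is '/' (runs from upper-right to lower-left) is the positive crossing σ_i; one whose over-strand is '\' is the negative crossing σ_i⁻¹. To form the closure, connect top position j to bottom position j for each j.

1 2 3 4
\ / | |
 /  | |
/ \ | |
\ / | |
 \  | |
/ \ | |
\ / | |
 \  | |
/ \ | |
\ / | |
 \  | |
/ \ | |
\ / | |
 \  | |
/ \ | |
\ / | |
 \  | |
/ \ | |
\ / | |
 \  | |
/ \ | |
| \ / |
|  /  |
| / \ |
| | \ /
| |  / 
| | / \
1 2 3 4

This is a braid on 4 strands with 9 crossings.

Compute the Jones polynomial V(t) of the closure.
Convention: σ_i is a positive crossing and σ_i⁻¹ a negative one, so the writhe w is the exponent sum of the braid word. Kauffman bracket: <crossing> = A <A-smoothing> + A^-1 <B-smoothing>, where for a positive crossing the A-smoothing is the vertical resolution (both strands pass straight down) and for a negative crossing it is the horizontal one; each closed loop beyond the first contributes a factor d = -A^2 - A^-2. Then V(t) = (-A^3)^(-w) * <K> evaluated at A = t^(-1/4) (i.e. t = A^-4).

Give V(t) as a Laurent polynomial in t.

Reading the diagram top to bottom ('/'-over between positions i,i+1 = s_i, '\'-over = s_i^-1): braid word = s1 s1^-1 s1^-1 s1^-1 s1^-1 s1^-1 s1^-1 s2 s3.
The presented braid s1 s1^-1 s1^-1 s1^-1 s1^-1 s1^-1 s1^-1 s2 s3 on 4 strands reduces by inverse Markov moves (closure unchanged at each step):
  Destabilize: the word has the form β·s3 where s3 occurs only as the final letter (β ∈ B_3); drop it and the last strand → 3 strands.
  Destabilize: the word has the form β·s2 where s2 occurs only as the final letter (β ∈ B_2); drop it and the last strand → 2 strands.
  Deconjugate: the word is γ·β·γ⁻¹ with γ = s1 (prefix) and γ⁻¹ = s1^-1 (suffix); strip both.
Reduced to β = s1^-1 s1^-1 s1^-1 s1^-1 s1^-1 on 2 strands, 5 crossings.
Compute on β:
Braid: s1^-1 s1^-1 s1^-1 s1^-1 s1^-1 on 2 strands, 5 crossings.
Writhe w = (#positive) - (#negative) = 0 - 5 = -5.
Enumerate smoothing states for the bracket polynomial. There are 2^5 = 32 states.
Smooth each crossing (0=||, 1=⌣⌢); contribution A^(Σ sign_k(1-2s_k)) * d^(L-1).
  state 00000: A-exp=-5, loops=2, term = A^-5 * d^1
  state 00001: A-exp=-3, loops=1, term = A^-3 * d^0
  state 00010: A-exp=-3, loops=1, term = A^-3 * d^0
  state 00011: A-exp=-1, loops=2, term = A^-1 * d^1
  state 00100: A-exp=-3, loops=1, term = A^-3 * d^0
  state 00101: A-exp=-1, loops=2, term = A^-1 * d^1
  state 00110: A-exp=-1, loops=2, term = A^-1 * d^1
  state 00111: A-exp=+1, loops=3, term = A^1 * d^2
  state 01000: A-exp=-3, loops=1, term = A^-3 * d^0
  state 01001: A-exp=-1, loops=2, term = A^-1 * d^1
  state 01010: A-exp=-1, loops=2, term = A^-1 * d^1
  state 01011: A-exp=+1, loops=3, term = A^1 * d^2
  state 01100: A-exp=-1, loops=2, term = A^-1 * d^1
  state 01101: A-exp=+1, loops=3, term = A^1 * d^2
  state 01110: A-exp=+1, loops=3, term = A^1 * d^2
  state 01111: A-exp=+3, loops=4, term = A^3 * d^3
  state 10000: A-exp=-3, loops=1, term = A^-3 * d^0
  state 10001: A-exp=-1, loops=2, term = A^-1 * d^1
  state 10010: A-exp=-1, loops=2, term = A^-1 * d^1
  state 10011: A-exp=+1, loops=3, term = A^1 * d^2
  state 10100: A-exp=-1, loops=2, term = A^-1 * d^1
  state 10101: A-exp=+1, loops=3, term = A^1 * d^2
  state 10110: A-exp=+1, loops=3, term = A^1 * d^2
  state 10111: A-exp=+3, loops=4, term = A^3 * d^3
  state 11000: A-exp=-1, loops=2, term = A^-1 * d^1
  state 11001: A-exp=+1, loops=3, term = A^1 * d^2
  state 11010: A-exp=+1, loops=3, term = A^1 * d^2
  state 11011: A-exp=+3, loops=4, term = A^3 * d^3
  state 11100: A-exp=+1, loops=3, term = A^1 * d^2
  state 11101: A-exp=+3, loops=4, term = A^3 * d^3
  state 11110: A-exp=+3, loops=4, term = A^3 * d^3
  state 11111: A-exp=+5, loops=5, term = A^5 * d^4
Collect the terms by A-exponent (count of states per loop number):
Powers of d = -A^2 - A^-2: d^2 = A^4 + 2 + A^-4; d^3 = -A^6 - 3*A^2 - 3*A^-2 - A^-6; d^4 = A^8 + 4*A^4 + 6 + 4*A^-4 + A^-8.
  A^5 * (d^4) = A^13 + 4*A^9 + 6*A^5 + 4*A + A^-3
  A^3 * (5*d^3) = -5*A^9 - 15*A^5 - 15*A - 5*A^-3
  A^1 * (10*d^2) = 10*A^5 + 20*A + 10*A^-3
  A^-1 * (10*d) = -10*A - 10*A^-3
  A^-3 * (5) = 5*A^-3
  A^-5 * (d) = -A^-3 - A^-7
Summing the groups: <K> = A^13 - A^9 + A^5 - A - A^-7
Normalise by the writhe: (-A^3)^(-w) = (-A^3)^(5) = -A^15, so f(A) = -A^15 * <K> = -A^28 + A^24 - A^20 + A^16 + A^8.
Substitute A = t^(-1/4), i.e. A^e → t^(-e/4): V(t) = t^-2 + t^-4 - t^-5 + t^-6 - t^-7

Answer: t^-2 + t^-4 - t^-5 + t^-6 - t^-7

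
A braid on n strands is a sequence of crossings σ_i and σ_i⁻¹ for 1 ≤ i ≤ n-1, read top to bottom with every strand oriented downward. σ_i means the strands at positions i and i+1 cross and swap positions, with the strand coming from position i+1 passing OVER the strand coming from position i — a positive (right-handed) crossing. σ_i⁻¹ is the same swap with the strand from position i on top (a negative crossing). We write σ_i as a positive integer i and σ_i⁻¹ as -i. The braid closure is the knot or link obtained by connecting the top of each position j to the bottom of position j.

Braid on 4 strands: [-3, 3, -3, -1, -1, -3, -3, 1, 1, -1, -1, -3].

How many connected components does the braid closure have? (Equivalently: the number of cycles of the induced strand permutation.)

4

Derivation:
Track the strand permutation on 4 strands, starting from identity.
  step 1: s3^-1 swaps positions 3,4 -> [1 2 4 3]
  step 2: s3 swaps positions 3,4 -> [1 2 3 4]
  step 3: s3^-1 swaps positions 3,4 -> [1 2 4 3]
  step 4: s1^-1 swaps positions 1,2 -> [2 1 4 3]
  step 5: s1^-1 swaps positions 1,2 -> [1 2 4 3]
  step 6: s3^-1 swaps positions 3,4 -> [1 2 3 4]
  step 7: s3^-1 swaps positions 3,4 -> [1 2 4 3]
  step 8: s1 swaps positions 1,2 -> [2 1 4 3]
  step 9: s1 swaps positions 1,2 -> [1 2 4 3]
  step 10: s1^-1 swaps positions 1,2 -> [2 1 4 3]
  step 11: s1^-1 swaps positions 1,2 -> [1 2 4 3]
  step 12: s3^-1 swaps positions 3,4 -> [1 2 3 4]
Final permutation (position -> original strand): [1 2 3 4]
Closure components = cycle count of this permutation = 4.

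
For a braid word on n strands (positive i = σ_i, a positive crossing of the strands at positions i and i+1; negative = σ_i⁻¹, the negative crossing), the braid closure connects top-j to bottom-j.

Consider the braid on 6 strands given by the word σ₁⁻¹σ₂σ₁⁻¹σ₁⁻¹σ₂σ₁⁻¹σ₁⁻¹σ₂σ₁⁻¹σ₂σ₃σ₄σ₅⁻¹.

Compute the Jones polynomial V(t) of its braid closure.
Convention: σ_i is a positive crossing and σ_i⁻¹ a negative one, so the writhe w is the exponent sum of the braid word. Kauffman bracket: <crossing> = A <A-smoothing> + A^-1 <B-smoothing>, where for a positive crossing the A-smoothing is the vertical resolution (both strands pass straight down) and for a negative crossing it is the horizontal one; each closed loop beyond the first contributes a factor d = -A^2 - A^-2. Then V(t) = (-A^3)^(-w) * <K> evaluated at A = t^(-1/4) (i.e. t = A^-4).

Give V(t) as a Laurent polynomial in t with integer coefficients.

t^3 - 4*t^2 + 8*t - 11 + 15*t^-1 - 16*t^-2 + 15*t^-3 - 12*t^-4 + 8*t^-5 - 4*t^-6 + t^-7

Derivation:
The presented braid s1^-1 s2 s1^-1 s1^-1 s2 s1^-1 s1^-1 s2 s1^-1 s2 s3 s4 s5^-1 on 6 strands reduces by inverse Markov moves (closure unchanged at each step):
  Destabilize: the word has the form β·s5^-1 where s5^-1 occurs only as the final letter (β ∈ B_5); drop it and the last strand → 5 strands.
  Destabilize: the word has the form β·s4 where s4 occurs only as the final letter (β ∈ B_4); drop it and the last strand → 4 strands.
  Destabilize: the word has the form β·s3 where s3 occurs only as the final letter (β ∈ B_3); drop it and the last strand → 3 strands.
Reduced to β = s1^-1 s2 s1^-1 s1^-1 s2 s1^-1 s1^-1 s2 s1^-1 s2 on 3 strands, 10 crossings.
Compute on β:
Braid: s1^-1 s2 s1^-1 s1^-1 s2 s1^-1 s1^-1 s2 s1^-1 s2 on 3 strands, 10 crossings.
Writhe w = (#positive) - (#negative) = 4 - 6 = -2.
Computing the Kauffman bracket via state sum. There are 2^10 = 1024 states.
Smooth each crossing (0=||, 1=⌣⌢); contribution A^(Σ sign_k(1-2s_k)) * d^(L-1).
Tabulate the states by total A-exponent and number of loops L (A-exp: L × count):
  A^10: L=7 ×1
  A^8: L=6 ×10
  A^6: L=5 ×45
  A^4: L=4 ×118, L=6 ×2
  A^2: L=3 ×193, L=5 ×17
  A^0: L=2 ×192, L=4 ×59, L=6 ×1
  A^-2: L=1 ×95, L=3 ×108, L=5 ×7
  A^-4: L=2 ×95, L=4 ×25
  A^-6: L=3 ×43, L=5 ×2
  A^-8: L=4 ×10
  A^-10: L=5 ×1
Each group contributes A^e * Σ count * d^(L-1):
Powers of d = -A^2 - A^-2: d^2 = A^4 + 2 + A^-4; d^3 = -A^6 - 3*A^2 - 3*A^-2 - A^-6; d^4 = A^8 + 4*A^4 + 6 + 4*A^-4 + A^-8; d^5 = -A^10 - 5*A^6 - 10*A^2 - 10*A^-2 - 5*A^-6 - A^-10; d^6 = A^12 + 6*A^8 + 15*A^4 + 20 + 15*A^-4 + 6*A^-8 + A^-12.
  A^10 * (d^6) = A^22 + 6*A^18 + 15*A^14 + 20*A^10 + 15*A^6 + 6*A^2 + A^-2
  A^8 * (10*d^5) = -10*A^18 - 50*A^14 - 100*A^10 - 100*A^6 - 50*A^2 - 10*A^-2
  A^6 * (45*d^4) = 45*A^14 + 180*A^10 + 270*A^6 + 180*A^2 + 45*A^-2
  A^4 * (118*d^3 + 2*d^5) = -2*A^14 - 128*A^10 - 374*A^6 - 374*A^2 - 128*A^-2 - 2*A^-6
  A^2 * (193*d^2 + 17*d^4) = 17*A^10 + 261*A^6 + 488*A^2 + 261*A^-2 + 17*A^-6
  A^0 * (192*d + 59*d^3 + d^5) = -A^10 - 64*A^6 - 379*A^2 - 379*A^-2 - 64*A^-6 - A^-10
  A^-2 * (95 + 108*d^2 + 7*d^4) = 7*A^6 + 136*A^2 + 353*A^-2 + 136*A^-6 + 7*A^-10
  A^-4 * (95*d + 25*d^3) = -25*A^2 - 170*A^-2 - 170*A^-6 - 25*A^-10
  A^-6 * (43*d^2 + 2*d^4) = 2*A^2 + 51*A^-2 + 98*A^-6 + 51*A^-10 + 2*A^-14
  A^-8 * (10*d^3) = -10*A^-2 - 30*A^-6 - 30*A^-10 - 10*A^-14
  A^-10 * (d^4) = A^-2 + 4*A^-6 + 6*A^-10 + 4*A^-14 + A^-18
Summing the groups: <K> = A^22 - 4*A^18 + 8*A^14 - 12*A^10 + 15*A^6 - 16*A^2 + 15*A^-2 - 11*A^-6 + 8*A^-10 - 4*A^-14 + A^-18
Normalise by the writhe: (-A^3)^(-w) = (-A^3)^(2) = A^6, so f(A) = A^6 * <K> = A^28 - 4*A^24 + 8*A^20 - 12*A^16 + 15*A^12 - 16*A^8 + 15*A^4 - 11 + 8*A^-4 - 4*A^-8 + A^-12.
Substitute A = t^(-1/4), i.e. A^e → t^(-e/4): V(t) = t^3 - 4*t^2 + 8*t - 11 + 15*t^-1 - 16*t^-2 + 15*t^-3 - 12*t^-4 + 8*t^-5 - 4*t^-6 + t^-7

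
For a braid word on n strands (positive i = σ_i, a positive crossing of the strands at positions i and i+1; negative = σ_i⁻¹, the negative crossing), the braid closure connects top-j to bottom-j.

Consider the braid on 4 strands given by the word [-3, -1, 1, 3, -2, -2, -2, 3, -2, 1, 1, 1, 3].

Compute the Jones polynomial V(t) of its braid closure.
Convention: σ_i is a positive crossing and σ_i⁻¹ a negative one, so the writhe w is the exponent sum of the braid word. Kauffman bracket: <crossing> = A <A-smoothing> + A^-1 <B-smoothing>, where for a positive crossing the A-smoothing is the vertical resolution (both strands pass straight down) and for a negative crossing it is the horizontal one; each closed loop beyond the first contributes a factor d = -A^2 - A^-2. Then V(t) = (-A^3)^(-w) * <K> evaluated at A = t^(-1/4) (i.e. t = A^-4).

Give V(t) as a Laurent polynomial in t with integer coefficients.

The presented braid s3^-1 s1^-1 s1 s3 s2^-1 s2^-1 s2^-1 s3 s2^-1 s1 s1 s1 s3 on 4 strands reduces by inverse Markov moves (closure unchanged at each step):
  Deconjugate: the word is γ·β·γ⁻¹ with γ = s3^-1 s1^-1 (prefix) and γ⁻¹ = s1 s3 (suffix); strip both.
Reduced to β = s1 s3 s2^-1 s2^-1 s2^-1 s3 s2^-1 s1 s1 on 4 strands, 9 crossings.
Compute on β:
Braid: s1 s3 s2^-1 s2^-1 s2^-1 s3 s2^-1 s1 s1 on 4 strands, 9 crossings.
Writhe w = (#positive) - (#negative) = 5 - 4 = 1.
Computing the Kauffman bracket via state sum. There are 2^9 = 512 states.
Smooth each crossing (0=||, 1=⌣⌢); contribution A^(Σ sign_k(1-2s_k)) * d^(L-1).
Tabulate the states by total A-exponent and number of loops L (A-exp: L × count):
  A^9: L=6 ×1
  A^7: L=5 ×9
  A^5: L=4 ×33, L=6 ×3
  A^3: L=3 ×64, L=5 ×19, L=7 ×1
  A^1: L=2 ×68, L=4 ×52, L=6 ×6
  A^-1: L=1 ×33, L=3 ×75, L=5 ×18
  A^-3: L=2 ×51, L=4 ×32, L=6 ×1
  A^-5: L=3 ×32, L=5 ×4
  A^-7: L=4 ×9
  A^-9: L=5 ×1
Each group contributes A^e * Σ count * d^(L-1):
Powers of d = -A^2 - A^-2: d^2 = A^4 + 2 + A^-4; d^3 = -A^6 - 3*A^2 - 3*A^-2 - A^-6; d^4 = A^8 + 4*A^4 + 6 + 4*A^-4 + A^-8; d^5 = -A^10 - 5*A^6 - 10*A^2 - 10*A^-2 - 5*A^-6 - A^-10; d^6 = A^12 + 6*A^8 + 15*A^4 + 20 + 15*A^-4 + 6*A^-8 + A^-12.
  A^9 * (d^5) = -A^19 - 5*A^15 - 10*A^11 - 10*A^7 - 5*A^3 - A^-1
  A^7 * (9*d^4) = 9*A^15 + 36*A^11 + 54*A^7 + 36*A^3 + 9*A^-1
  A^5 * (33*d^3 + 3*d^5) = -3*A^15 - 48*A^11 - 129*A^7 - 129*A^3 - 48*A^-1 - 3*A^-5
  A^3 * (64*d^2 + 19*d^4 + d^6) = A^15 + 25*A^11 + 155*A^7 + 262*A^3 + 155*A^-1 + 25*A^-5 + A^-9
  A^1 * (68*d + 52*d^3 + 6*d^5) = -6*A^11 - 82*A^7 - 284*A^3 - 284*A^-1 - 82*A^-5 - 6*A^-9
  A^-1 * (33 + 75*d^2 + 18*d^4) = 18*A^7 + 147*A^3 + 291*A^-1 + 147*A^-5 + 18*A^-9
  A^-3 * (51*d + 32*d^3 + d^5) = -A^7 - 37*A^3 - 157*A^-1 - 157*A^-5 - 37*A^-9 - A^-13
  A^-5 * (32*d^2 + 4*d^4) = 4*A^3 + 48*A^-1 + 88*A^-5 + 48*A^-9 + 4*A^-13
  A^-7 * (9*d^3) = -9*A^-1 - 27*A^-5 - 27*A^-9 - 9*A^-13
  A^-9 * (d^4) = A^-1 + 4*A^-5 + 6*A^-9 + 4*A^-13 + A^-17
Summing the groups: <K> = -A^19 + 2*A^15 - 3*A^11 + 5*A^7 - 6*A^3 + 5*A^-1 - 5*A^-5 + 3*A^-9 - 2*A^-13 + A^-17
Normalise by the writhe: (-A^3)^(-w) = (-A^3)^(-1) = -A^-3, so f(A) = -A^-3 * <K> = A^16 - 2*A^12 + 3*A^8 - 5*A^4 + 6 - 5*A^-4 + 5*A^-8 - 3*A^-12 + 2*A^-16 - A^-20.
Substitute A = t^(-1/4), i.e. A^e → t^(-e/4): V(t) = -t^5 + 2*t^4 - 3*t^3 + 5*t^2 - 5*t + 6 - 5*t^-1 + 3*t^-2 - 2*t^-3 + t^-4

Answer: -t^5 + 2*t^4 - 3*t^3 + 5*t^2 - 5*t + 6 - 5*t^-1 + 3*t^-2 - 2*t^-3 + t^-4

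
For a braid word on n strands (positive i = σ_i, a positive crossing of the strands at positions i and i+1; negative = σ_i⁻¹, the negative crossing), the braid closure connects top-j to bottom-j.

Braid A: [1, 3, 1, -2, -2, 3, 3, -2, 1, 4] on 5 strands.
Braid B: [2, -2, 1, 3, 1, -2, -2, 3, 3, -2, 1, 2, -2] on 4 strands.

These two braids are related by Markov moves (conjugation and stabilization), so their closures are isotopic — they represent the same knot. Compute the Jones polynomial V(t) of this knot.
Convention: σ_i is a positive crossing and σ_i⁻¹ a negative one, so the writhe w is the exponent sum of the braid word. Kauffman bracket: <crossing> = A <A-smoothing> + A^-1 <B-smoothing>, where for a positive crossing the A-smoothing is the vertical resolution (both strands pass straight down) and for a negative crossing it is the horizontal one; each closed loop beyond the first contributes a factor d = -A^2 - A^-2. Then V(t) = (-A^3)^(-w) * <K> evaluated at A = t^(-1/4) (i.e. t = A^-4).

t^7 - 3*t^6 + 4*t^5 - 6*t^4 + 7*t^3 - 6*t^2 + 6*t - 3 + 2*t^-1 - t^-2

Derivation:
Markov-equivalent braids have isotopic closures, hence identical knot invariants. Strip the Markov moves from each word to reach a common short braid β, then compute V(t) once on β.
Braid A: s1 s3 s1 s2^-1 s2^-1 s3 s3 s2^-1 s1 s4 on 5 strands reduces by inverse Markov moves (closure unchanged at each step):
  Destabilize: the word has the form β·s4 where s4 occurs only as the final letter (β ∈ B_4); drop it and the last strand → 4 strands.
Reduced to β = s1 s3 s1 s2^-1 s2^-1 s3 s3 s2^-1 s1 on 4 strands, 9 crossings.
Braid B: s2 s2^-1 s1 s3 s1 s2^-1 s2^-1 s3 s3 s2^-1 s1 s2 s2^-1 on 4 strands reduces by inverse Markov moves (closure unchanged at each step):
  Deconjugate: the word is γ·β·γ⁻¹ with γ = s2 s2^-1 (prefix) and γ⁻¹ = s2 s2^-1 (suffix); strip both.
Reduced to β = s1 s3 s1 s2^-1 s2^-1 s3 s3 s2^-1 s1 on 4 strands, 9 crossings.
Both give the same β = s1 s3 s1 s2^-1 s2^-1 s3 s3 s2^-1 s1 on 4 strands, so one state sum suffices:
Braid: s1 s3 s1 s2^-1 s2^-1 s3 s3 s2^-1 s1 on 4 strands, 9 crossings.
Writhe w = (#positive) - (#negative) = 6 - 3 = 3.
Enumerate smoothing states for the bracket polynomial. There are 2^9 = 512 states.
Each crossing splits two ways (0=vertical, 1=horizontal). The state's weight is A^(#A-smoothings - #B-smoothings) * d^(loops - 1).
Tabulate the states by total A-exponent and number of loops L (A-exp: L × count):
  A^9: L=5 ×1
  A^7: L=4 ×9
  A^5: L=3 ×32, L=5 ×4
  A^3: L=2 ×55, L=4 ×28, L=6 ×1
  A^1: L=1 ×39, L=3 ×77, L=5 ×10
  A^-1: L=2 ×81, L=4 ×44, L=6 ×1
  A^-3: L=3 ×73, L=5 ×11
  A^-5: L=4 ×35, L=6 ×1
  A^-7: L=5 ×9
  A^-9: L=6 ×1
Each group contributes A^e * Σ count * d^(L-1):
Powers of d = -A^2 - A^-2: d^2 = A^4 + 2 + A^-4; d^3 = -A^6 - 3*A^2 - 3*A^-2 - A^-6; d^4 = A^8 + 4*A^4 + 6 + 4*A^-4 + A^-8; d^5 = -A^10 - 5*A^6 - 10*A^2 - 10*A^-2 - 5*A^-6 - A^-10.
  A^9 * (d^4) = A^17 + 4*A^13 + 6*A^9 + 4*A^5 + A
  A^7 * (9*d^3) = -9*A^13 - 27*A^9 - 27*A^5 - 9*A
  A^5 * (32*d^2 + 4*d^4) = 4*A^13 + 48*A^9 + 88*A^5 + 48*A + 4*A^-3
  A^3 * (55*d + 28*d^3 + d^5) = -A^13 - 33*A^9 - 149*A^5 - 149*A - 33*A^-3 - A^-7
  A^1 * (39 + 77*d^2 + 10*d^4) = 10*A^9 + 117*A^5 + 253*A + 117*A^-3 + 10*A^-7
  A^-1 * (81*d + 44*d^3 + d^5) = -A^9 - 49*A^5 - 223*A - 223*A^-3 - 49*A^-7 - A^-11
  A^-3 * (73*d^2 + 11*d^4) = 11*A^5 + 117*A + 212*A^-3 + 117*A^-7 + 11*A^-11
  A^-5 * (35*d^3 + d^5) = -A^5 - 40*A - 115*A^-3 - 115*A^-7 - 40*A^-11 - A^-15
  A^-7 * (9*d^4) = 9*A + 36*A^-3 + 54*A^-7 + 36*A^-11 + 9*A^-15
  A^-9 * (d^5) = -A - 5*A^-3 - 10*A^-7 - 10*A^-11 - 5*A^-15 - A^-19
Summing the groups: <K> = A^17 - 2*A^13 + 3*A^9 - 6*A^5 + 6*A - 7*A^-3 + 6*A^-7 - 4*A^-11 + 3*A^-15 - A^-19
Normalise by the writhe: (-A^3)^(-w) = (-A^3)^(-3) = -A^-9, so f(A) = -A^-9 * <K> = -A^8 + 2*A^4 - 3 + 6*A^-4 - 6*A^-8 + 7*A^-12 - 6*A^-16 + 4*A^-20 - 3*A^-24 + A^-28.
Substitute A = t^(-1/4), i.e. A^e → t^(-e/4): V(t) = t^7 - 3*t^6 + 4*t^5 - 6*t^4 + 7*t^3 - 6*t^2 + 6*t - 3 + 2*t^-1 - t^-2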